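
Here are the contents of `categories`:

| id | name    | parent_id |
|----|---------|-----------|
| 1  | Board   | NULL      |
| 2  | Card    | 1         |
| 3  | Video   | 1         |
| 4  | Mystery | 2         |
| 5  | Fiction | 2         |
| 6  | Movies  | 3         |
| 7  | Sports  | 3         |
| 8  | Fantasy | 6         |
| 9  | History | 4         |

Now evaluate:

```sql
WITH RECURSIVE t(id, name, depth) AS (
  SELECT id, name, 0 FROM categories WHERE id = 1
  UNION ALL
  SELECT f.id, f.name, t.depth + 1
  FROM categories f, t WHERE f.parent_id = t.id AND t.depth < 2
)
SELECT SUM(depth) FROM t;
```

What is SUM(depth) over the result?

Base: id=1 (Board) at depth 0.
Iteration 1: rows with parent_id in {1} -> Card (id 2, depth 1), Video (id 3, depth 1).
Iteration 2: rows with parent_id in {2,3} -> Mystery (id 4, depth 2), Fiction (id 5, depth 2), Movies (id 6, depth 2), Sports (id 7, depth 2).
Iteration 3: depth < 2 fails for all current rows; recursion stops.
SUM(depth) = 0 + 1 + 1 + 2 + 2 + 2 + 2 = 10.

10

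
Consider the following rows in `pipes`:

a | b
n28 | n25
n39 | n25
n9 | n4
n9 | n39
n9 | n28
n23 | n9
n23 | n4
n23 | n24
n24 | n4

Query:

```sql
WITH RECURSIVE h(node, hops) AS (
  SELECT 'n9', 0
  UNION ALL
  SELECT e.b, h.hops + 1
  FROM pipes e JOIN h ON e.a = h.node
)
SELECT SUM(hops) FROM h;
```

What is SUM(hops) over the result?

7

Base: (n9, hops=0).
Iteration 1: edges from {n9} -> (n28, hops=1), (n39, hops=1), (n4, hops=1).
Iteration 2: edges from {n28,n39,n4} -> (n25, hops=2) x2. [UNION ALL keeps all 2 new rows, including repeats]
Iteration 3: no outgoing edges from {n25}; recursion stops.
SUM(hops) = 0 + 1 + 1 + 1 + 2 + 2 = 7.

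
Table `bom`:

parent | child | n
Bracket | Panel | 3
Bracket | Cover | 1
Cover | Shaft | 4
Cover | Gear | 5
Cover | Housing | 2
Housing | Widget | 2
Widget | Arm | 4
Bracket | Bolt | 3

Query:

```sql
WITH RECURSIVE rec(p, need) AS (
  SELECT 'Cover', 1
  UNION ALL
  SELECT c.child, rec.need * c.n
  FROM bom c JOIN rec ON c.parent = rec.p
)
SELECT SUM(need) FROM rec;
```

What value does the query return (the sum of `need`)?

Base: (Cover, need=1).
Iteration 1: components of {Cover} -> Gear = 1*5 = 5, Housing = 1*2 = 2, Shaft = 1*4 = 4.
Iteration 2: components of {Gear,Housing,Shaft} -> Widget = 2*2 = 4.
Iteration 3: components of {Widget} -> Arm = 4*4 = 16.
Iteration 4: no further components; recursion stops.
SUM(need) = 1 + 4 + 5 + 2 + 4 + 16 = 32.

32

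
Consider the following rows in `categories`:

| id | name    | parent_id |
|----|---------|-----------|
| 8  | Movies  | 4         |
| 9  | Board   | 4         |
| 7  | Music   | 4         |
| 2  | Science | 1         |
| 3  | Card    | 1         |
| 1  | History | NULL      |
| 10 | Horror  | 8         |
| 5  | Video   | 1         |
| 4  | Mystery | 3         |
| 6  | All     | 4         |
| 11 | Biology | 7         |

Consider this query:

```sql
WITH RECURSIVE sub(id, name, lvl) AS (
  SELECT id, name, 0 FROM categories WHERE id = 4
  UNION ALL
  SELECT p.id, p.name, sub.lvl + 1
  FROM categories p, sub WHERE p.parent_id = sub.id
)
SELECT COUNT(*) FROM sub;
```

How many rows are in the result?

7

Base: id=4 (Mystery) at lvl 0.
Iteration 1: rows with parent_id in {4} -> All (id 6, lvl 1), Music (id 7, lvl 1), Movies (id 8, lvl 1), Board (id 9, lvl 1).
Iteration 2: rows with parent_id in {6,7,8,9} -> Horror (id 10, lvl 2), Biology (id 11, lvl 2).
Iteration 3: no rows with parent_id in {10,11}; recursion stops.
Total rows emitted: 7.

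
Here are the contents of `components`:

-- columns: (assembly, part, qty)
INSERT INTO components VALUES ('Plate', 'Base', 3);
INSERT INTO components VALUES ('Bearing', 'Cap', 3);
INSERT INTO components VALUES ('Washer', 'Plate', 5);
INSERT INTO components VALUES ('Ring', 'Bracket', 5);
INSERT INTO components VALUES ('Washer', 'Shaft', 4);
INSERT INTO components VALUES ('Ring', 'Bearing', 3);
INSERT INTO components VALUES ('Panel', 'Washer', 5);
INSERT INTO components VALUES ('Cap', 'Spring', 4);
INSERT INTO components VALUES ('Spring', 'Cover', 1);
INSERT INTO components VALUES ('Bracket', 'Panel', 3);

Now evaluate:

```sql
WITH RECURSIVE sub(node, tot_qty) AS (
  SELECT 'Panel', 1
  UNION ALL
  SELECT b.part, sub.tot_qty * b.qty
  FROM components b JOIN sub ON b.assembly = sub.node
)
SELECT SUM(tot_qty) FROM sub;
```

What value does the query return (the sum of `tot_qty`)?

126

Base: (Panel, tot_qty=1).
Iteration 1: components of {Panel} -> Washer = 1*5 = 5.
Iteration 2: components of {Washer} -> Plate = 5*5 = 25, Shaft = 5*4 = 20.
Iteration 3: components of {Plate,Shaft} -> Base = 25*3 = 75.
Iteration 4: no further components; recursion stops.
SUM(tot_qty) = 1 + 5 + 25 + 20 + 75 = 126.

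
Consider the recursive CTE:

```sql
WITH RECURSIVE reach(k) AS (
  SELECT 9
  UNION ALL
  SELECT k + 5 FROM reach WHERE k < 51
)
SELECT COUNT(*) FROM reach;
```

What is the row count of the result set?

Base: k=9.
Iteration 1: 9 < 51 holds -> k = 9 + 5 = 14.
Iteration 2: 14 < 51 holds -> k = 14 + 5 = 19.
Iteration 3: 19 < 51 holds -> k = 19 + 5 = 24.
Iteration 4: 24 < 51 holds -> k = 24 + 5 = 29.
Iteration 5: 29 < 51 holds -> k = 29 + 5 = 34.
Iteration 6: 34 < 51 holds -> k = 34 + 5 = 39.
Iteration 7: 39 < 51 holds -> k = 39 + 5 = 44.
Iteration 8: 44 < 51 holds -> k = 44 + 5 = 49.
Iteration 9: 49 < 51 holds -> k = 49 + 5 = 54.
Iteration 10: 54 < 51 fails; recursion stops.
Total rows emitted: 10.

10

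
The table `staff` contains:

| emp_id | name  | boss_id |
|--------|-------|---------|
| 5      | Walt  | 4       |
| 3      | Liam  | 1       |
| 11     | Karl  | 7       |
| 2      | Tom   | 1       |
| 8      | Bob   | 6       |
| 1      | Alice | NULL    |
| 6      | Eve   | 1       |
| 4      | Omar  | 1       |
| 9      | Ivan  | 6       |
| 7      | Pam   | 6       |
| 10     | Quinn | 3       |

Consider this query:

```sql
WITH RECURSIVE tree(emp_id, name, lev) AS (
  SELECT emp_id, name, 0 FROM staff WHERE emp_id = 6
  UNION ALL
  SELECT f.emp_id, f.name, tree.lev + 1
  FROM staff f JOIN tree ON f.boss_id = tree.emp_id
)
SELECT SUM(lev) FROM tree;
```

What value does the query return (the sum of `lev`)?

5

Base: emp_id=6 (Eve) at lev 0.
Iteration 1: rows with boss_id in {6} -> Pam (id 7, lev 1), Bob (id 8, lev 1), Ivan (id 9, lev 1).
Iteration 2: rows with boss_id in {7,8,9} -> Karl (id 11, lev 2).
Iteration 3: no rows with boss_id in {11}; recursion stops.
SUM(lev) = 0 + 1 + 1 + 1 + 2 = 5.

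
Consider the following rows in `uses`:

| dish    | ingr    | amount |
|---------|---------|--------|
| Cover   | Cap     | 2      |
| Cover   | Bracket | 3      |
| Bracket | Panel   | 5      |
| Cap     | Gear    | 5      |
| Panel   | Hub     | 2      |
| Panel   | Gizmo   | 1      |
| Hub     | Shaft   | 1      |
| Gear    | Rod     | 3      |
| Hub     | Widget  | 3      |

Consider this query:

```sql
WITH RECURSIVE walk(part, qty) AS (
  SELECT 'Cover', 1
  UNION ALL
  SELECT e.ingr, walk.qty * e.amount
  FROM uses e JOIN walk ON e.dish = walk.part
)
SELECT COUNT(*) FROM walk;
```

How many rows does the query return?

10

Base: (Cover, qty=1).
Iteration 1: components of {Cover} -> Bracket = 1*3 = 3, Cap = 1*2 = 2.
Iteration 2: components of {Bracket,Cap} -> Gear = 2*5 = 10, Panel = 3*5 = 15.
Iteration 3: components of {Gear,Panel} -> Gizmo = 15*1 = 15, Hub = 15*2 = 30, Rod = 10*3 = 30.
Iteration 4: components of {Gizmo,Hub,Rod} -> Shaft = 30*1 = 30, Widget = 30*3 = 90.
Iteration 5: no further components; recursion stops.
Total rows emitted: 10.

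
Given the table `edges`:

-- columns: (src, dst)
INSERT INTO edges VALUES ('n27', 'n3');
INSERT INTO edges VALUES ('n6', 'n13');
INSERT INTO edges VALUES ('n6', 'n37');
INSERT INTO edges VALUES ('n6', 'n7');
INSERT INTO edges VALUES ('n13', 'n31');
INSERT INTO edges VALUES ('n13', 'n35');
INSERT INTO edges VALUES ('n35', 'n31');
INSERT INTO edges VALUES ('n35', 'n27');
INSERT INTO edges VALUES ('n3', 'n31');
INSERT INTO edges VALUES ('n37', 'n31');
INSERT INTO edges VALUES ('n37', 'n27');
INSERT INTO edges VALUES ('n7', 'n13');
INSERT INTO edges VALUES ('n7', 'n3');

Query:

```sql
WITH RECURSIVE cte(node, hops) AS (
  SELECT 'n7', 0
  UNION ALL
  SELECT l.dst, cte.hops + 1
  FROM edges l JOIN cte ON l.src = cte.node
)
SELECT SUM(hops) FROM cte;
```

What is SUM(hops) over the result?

Base: (n7, hops=0).
Iteration 1: edges from {n7} -> (n13, hops=1), (n3, hops=1).
Iteration 2: edges from {n13,n3} -> (n31, hops=2) x2, (n35, hops=2). [UNION ALL keeps all 3 new rows, including repeats]
Iteration 3: edges from {n31,n35} -> (n27, hops=3), (n31, hops=3).
Iteration 4: edges from {n27,n31} -> (n3, hops=4).
Iteration 5: edges from {n3} -> (n31, hops=5).
Iteration 6: no outgoing edges from {n31}; recursion stops.
SUM(hops) = 0 + 1 + 1 + 2 + 2 + 2 + 3 + 3 + 4 + 5 = 23.

23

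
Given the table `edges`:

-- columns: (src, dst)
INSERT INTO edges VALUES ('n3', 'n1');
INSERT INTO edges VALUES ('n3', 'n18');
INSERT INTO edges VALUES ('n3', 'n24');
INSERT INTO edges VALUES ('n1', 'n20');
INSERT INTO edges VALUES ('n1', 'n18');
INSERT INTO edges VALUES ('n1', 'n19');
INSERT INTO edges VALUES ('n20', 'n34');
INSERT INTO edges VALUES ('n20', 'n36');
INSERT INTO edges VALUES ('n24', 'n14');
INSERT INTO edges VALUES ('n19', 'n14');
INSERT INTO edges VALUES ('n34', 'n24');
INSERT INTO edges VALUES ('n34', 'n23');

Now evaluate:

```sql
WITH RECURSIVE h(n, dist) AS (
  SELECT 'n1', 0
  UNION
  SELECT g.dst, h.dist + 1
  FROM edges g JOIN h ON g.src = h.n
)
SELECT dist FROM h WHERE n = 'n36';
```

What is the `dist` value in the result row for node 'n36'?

Base: (n1, dist=0).
Iteration 1: edges from {n1} -> (n18, dist=1), (n19, dist=1), (n20, dist=1).
Iteration 2: edges from {n18,n19,n20} -> (n14, dist=2), (n34, dist=2), (n36, dist=2).
Iteration 3: edges from {n14,n34,n36} -> (n23, dist=3), (n24, dist=3).
Iteration 4: edges from {n23,n24} -> (n14, dist=4).
Iteration 5: no outgoing edges from {n14}; recursion stops.

2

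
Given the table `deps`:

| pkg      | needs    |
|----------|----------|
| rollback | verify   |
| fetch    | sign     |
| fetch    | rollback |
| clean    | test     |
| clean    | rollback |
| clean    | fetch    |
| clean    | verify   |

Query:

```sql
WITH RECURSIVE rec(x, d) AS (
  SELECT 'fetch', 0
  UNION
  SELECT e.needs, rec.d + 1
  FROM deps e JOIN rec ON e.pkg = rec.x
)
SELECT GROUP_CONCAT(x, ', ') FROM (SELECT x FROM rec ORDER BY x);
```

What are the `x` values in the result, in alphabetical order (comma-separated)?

Base: (fetch, d=0).
Iteration 1: edges from {fetch} -> (rollback, d=1), (sign, d=1).
Iteration 2: edges from {rollback,sign} -> (verify, d=2).
Iteration 3: no outgoing edges from {verify}; recursion stops.

fetch, rollback, sign, verify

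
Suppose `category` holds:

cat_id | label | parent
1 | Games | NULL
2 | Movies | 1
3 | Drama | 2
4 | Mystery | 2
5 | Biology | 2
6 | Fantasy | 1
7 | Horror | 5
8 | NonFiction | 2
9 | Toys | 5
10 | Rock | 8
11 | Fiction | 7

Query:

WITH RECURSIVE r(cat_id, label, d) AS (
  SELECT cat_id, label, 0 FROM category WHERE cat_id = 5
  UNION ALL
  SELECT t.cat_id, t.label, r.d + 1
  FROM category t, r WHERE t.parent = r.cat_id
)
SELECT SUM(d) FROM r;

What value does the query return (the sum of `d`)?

Base: cat_id=5 (Biology) at d 0.
Iteration 1: rows with parent in {5} -> Horror (id 7, d 1), Toys (id 9, d 1).
Iteration 2: rows with parent in {7,9} -> Fiction (id 11, d 2).
Iteration 3: no rows with parent in {11}; recursion stops.
SUM(d) = 0 + 1 + 1 + 2 = 4.

4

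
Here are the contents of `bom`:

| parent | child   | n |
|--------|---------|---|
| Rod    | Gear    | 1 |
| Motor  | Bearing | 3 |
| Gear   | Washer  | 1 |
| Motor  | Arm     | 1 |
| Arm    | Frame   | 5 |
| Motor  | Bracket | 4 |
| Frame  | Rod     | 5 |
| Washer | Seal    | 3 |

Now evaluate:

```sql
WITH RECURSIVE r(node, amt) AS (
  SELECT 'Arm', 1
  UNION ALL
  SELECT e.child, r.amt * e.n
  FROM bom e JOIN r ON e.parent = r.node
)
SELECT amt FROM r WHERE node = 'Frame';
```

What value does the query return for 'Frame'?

5

Base: (Arm, amt=1).
Iteration 1: components of {Arm} -> Frame = 1*5 = 5.
Iteration 2: components of {Frame} -> Rod = 5*5 = 25.
Iteration 3: components of {Rod} -> Gear = 25*1 = 25.
Iteration 4: components of {Gear} -> Washer = 25*1 = 25.
Iteration 5: components of {Washer} -> Seal = 25*3 = 75.
Iteration 6: no further components; recursion stops.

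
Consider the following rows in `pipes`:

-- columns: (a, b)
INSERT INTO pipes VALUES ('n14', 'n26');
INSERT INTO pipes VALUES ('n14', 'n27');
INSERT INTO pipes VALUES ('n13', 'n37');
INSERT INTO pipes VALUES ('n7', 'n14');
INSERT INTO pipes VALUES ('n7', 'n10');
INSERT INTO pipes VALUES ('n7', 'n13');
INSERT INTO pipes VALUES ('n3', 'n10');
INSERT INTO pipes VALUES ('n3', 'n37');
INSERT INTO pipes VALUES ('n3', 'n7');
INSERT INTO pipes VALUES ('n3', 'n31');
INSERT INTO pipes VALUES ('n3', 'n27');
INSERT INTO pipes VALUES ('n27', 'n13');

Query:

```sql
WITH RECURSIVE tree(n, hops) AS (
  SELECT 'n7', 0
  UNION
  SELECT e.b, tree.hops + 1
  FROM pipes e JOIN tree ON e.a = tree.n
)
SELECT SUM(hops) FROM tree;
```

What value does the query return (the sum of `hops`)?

Base: (n7, hops=0).
Iteration 1: edges from {n7} -> (n10, hops=1), (n13, hops=1), (n14, hops=1).
Iteration 2: edges from {n10,n13,n14} -> (n26, hops=2), (n27, hops=2), (n37, hops=2).
Iteration 3: edges from {n26,n27,n37} -> (n13, hops=3).
Iteration 4: edges from {n13} -> (n37, hops=4).
Iteration 5: no outgoing edges from {n37}; recursion stops.
SUM(hops) = 0 + 1 + 1 + 1 + 2 + 2 + 2 + 3 + 4 = 16.

16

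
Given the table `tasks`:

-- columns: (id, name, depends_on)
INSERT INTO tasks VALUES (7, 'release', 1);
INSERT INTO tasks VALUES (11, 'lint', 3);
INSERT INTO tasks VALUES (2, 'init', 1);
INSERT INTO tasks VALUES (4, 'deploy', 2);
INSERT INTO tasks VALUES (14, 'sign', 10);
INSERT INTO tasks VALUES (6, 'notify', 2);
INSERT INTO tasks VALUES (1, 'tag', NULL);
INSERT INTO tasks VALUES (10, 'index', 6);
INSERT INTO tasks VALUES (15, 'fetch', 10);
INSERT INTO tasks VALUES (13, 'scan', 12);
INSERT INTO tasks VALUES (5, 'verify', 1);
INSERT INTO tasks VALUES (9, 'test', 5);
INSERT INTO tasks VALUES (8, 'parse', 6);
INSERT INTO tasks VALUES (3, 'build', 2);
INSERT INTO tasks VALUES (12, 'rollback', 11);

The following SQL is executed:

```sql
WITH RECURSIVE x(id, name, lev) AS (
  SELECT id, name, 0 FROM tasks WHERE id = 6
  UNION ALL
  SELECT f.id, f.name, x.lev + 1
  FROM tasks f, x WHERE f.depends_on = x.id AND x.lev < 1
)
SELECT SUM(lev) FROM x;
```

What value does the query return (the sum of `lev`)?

Base: id=6 (notify) at lev 0.
Iteration 1: rows with depends_on in {6} -> parse (id 8, lev 1), index (id 10, lev 1).
Iteration 2: lev < 1 fails for all current rows; recursion stops.
SUM(lev) = 0 + 1 + 1 = 2.

2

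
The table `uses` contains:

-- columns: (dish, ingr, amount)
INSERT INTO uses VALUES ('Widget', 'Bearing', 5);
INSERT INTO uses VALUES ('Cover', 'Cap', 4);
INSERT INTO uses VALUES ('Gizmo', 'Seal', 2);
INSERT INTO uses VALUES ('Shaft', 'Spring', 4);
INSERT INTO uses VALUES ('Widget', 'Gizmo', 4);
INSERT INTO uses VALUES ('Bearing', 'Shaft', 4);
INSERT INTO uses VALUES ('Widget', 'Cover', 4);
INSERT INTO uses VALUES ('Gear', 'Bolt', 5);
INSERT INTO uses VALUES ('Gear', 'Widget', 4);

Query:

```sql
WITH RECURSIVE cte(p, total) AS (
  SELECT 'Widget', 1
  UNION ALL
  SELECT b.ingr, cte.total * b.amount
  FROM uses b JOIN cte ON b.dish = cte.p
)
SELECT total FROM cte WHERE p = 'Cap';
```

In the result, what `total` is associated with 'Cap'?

16

Base: (Widget, total=1).
Iteration 1: components of {Widget} -> Bearing = 1*5 = 5, Cover = 1*4 = 4, Gizmo = 1*4 = 4.
Iteration 2: components of {Bearing,Cover,Gizmo} -> Cap = 4*4 = 16, Seal = 4*2 = 8, Shaft = 5*4 = 20.
Iteration 3: components of {Cap,Seal,Shaft} -> Spring = 20*4 = 80.
Iteration 4: no further components; recursion stops.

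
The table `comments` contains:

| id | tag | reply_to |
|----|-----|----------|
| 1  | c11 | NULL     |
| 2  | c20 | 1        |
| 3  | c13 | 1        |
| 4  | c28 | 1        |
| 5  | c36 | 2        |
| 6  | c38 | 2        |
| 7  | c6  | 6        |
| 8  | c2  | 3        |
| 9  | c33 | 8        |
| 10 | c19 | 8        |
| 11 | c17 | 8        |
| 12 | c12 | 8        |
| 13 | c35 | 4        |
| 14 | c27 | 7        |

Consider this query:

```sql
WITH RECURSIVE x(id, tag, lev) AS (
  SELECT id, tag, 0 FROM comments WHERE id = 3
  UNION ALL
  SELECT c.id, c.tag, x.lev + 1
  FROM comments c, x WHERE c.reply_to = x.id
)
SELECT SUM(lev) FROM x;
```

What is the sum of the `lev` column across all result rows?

Base: id=3 (c13) at lev 0.
Iteration 1: rows with reply_to in {3} -> c2 (id 8, lev 1).
Iteration 2: rows with reply_to in {8} -> c33 (id 9, lev 2), c19 (id 10, lev 2), c17 (id 11, lev 2), c12 (id 12, lev 2).
Iteration 3: no rows with reply_to in {9,10,11,12}; recursion stops.
SUM(lev) = 0 + 1 + 2 + 2 + 2 + 2 = 9.

9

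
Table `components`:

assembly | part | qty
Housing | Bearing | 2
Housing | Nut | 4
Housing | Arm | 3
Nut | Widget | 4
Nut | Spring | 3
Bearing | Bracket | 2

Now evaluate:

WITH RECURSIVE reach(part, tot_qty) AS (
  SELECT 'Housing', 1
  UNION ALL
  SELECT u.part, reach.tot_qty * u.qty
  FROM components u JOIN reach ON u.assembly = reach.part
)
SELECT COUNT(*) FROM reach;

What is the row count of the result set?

7

Base: (Housing, tot_qty=1).
Iteration 1: components of {Housing} -> Arm = 1*3 = 3, Bearing = 1*2 = 2, Nut = 1*4 = 4.
Iteration 2: components of {Arm,Bearing,Nut} -> Bracket = 2*2 = 4, Spring = 4*3 = 12, Widget = 4*4 = 16.
Iteration 3: no further components; recursion stops.
Total rows emitted: 7.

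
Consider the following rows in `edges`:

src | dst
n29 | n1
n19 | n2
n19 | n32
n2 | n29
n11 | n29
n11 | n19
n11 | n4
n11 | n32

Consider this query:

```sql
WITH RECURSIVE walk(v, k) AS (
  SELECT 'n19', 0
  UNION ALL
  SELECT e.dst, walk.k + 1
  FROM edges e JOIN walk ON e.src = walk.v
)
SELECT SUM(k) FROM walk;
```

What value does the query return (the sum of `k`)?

Base: (n19, k=0).
Iteration 1: edges from {n19} -> (n2, k=1), (n32, k=1).
Iteration 2: edges from {n2,n32} -> (n29, k=2).
Iteration 3: edges from {n29} -> (n1, k=3).
Iteration 4: no outgoing edges from {n1}; recursion stops.
SUM(k) = 0 + 1 + 1 + 2 + 3 = 7.

7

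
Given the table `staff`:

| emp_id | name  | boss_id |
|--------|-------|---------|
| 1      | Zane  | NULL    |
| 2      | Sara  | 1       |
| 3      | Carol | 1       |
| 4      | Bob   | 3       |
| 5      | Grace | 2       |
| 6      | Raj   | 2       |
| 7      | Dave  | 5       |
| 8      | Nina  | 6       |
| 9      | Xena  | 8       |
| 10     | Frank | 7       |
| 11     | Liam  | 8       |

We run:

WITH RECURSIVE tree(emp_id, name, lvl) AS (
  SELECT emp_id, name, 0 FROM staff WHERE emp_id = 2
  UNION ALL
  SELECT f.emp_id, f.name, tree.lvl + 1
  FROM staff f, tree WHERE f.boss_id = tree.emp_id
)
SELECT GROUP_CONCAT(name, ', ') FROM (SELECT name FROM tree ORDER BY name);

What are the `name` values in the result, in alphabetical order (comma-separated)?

Dave, Frank, Grace, Liam, Nina, Raj, Sara, Xena

Base: emp_id=2 (Sara) at lvl 0.
Iteration 1: rows with boss_id in {2} -> Grace (id 5, lvl 1), Raj (id 6, lvl 1).
Iteration 2: rows with boss_id in {5,6} -> Dave (id 7, lvl 2), Nina (id 8, lvl 2).
Iteration 3: rows with boss_id in {7,8} -> Xena (id 9, lvl 3), Frank (id 10, lvl 3), Liam (id 11, lvl 3).
Iteration 4: no rows with boss_id in {9,10,11}; recursion stops.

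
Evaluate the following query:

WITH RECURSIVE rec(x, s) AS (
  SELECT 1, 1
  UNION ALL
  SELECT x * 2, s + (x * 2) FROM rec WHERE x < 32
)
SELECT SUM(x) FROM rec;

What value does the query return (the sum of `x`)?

Base: x=1, s=1.
Iteration 1: 1 < 32 holds -> x = 1 * 2 = 2, s = 1 + 2 = 3.
Iteration 2: 2 < 32 holds -> x = 2 * 2 = 4, s = 3 + 4 = 7.
Iteration 3: 4 < 32 holds -> x = 4 * 2 = 8, s = 7 + 8 = 15.
Iteration 4: 8 < 32 holds -> x = 8 * 2 = 16, s = 15 + 16 = 31.
Iteration 5: 16 < 32 holds -> x = 16 * 2 = 32, s = 31 + 32 = 63.
Iteration 6: 32 < 32 fails; recursion stops.
SUM(x) = 1 + 2 + 4 + 8 + 16 + 32 = 63.

63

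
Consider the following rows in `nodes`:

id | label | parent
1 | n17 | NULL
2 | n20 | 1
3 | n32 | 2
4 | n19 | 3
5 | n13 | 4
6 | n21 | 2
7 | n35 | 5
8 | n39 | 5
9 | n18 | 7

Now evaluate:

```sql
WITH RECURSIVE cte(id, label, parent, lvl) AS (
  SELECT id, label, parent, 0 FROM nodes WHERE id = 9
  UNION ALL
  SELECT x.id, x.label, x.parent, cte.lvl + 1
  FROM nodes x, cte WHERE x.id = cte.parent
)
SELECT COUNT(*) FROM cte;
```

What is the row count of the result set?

Base: id=9 (n18), parent=7, lvl 0.
Iteration 1: join on id=7 -> n35 (id 7, parent=5, lvl 1).
Iteration 2: join on id=5 -> n13 (id 5, parent=4, lvl 2).
Iteration 3: join on id=4 -> n19 (id 4, parent=3, lvl 3).
Iteration 4: join on id=3 -> n32 (id 3, parent=2, lvl 4).
Iteration 5: join on id=2 -> n20 (id 2, parent=1, lvl 5).
Iteration 6: join on id=1 -> n17 (id 1, parent=NULL, lvl 6).
Iteration 7: parent is NULL; no match; recursion stops.
Total rows emitted: 7.

7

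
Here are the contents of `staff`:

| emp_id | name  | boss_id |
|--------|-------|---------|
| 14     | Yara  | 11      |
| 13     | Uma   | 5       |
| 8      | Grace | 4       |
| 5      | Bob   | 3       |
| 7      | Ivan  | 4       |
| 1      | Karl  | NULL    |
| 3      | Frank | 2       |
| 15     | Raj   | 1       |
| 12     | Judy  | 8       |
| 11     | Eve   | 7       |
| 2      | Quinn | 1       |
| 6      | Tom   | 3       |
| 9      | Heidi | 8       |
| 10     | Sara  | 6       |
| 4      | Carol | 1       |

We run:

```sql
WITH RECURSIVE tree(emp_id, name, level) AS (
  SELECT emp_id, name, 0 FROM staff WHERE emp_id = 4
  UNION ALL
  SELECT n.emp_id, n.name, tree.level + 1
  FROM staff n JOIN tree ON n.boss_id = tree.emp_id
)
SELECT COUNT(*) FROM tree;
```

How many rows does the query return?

Base: emp_id=4 (Carol) at level 0.
Iteration 1: rows with boss_id in {4} -> Ivan (id 7, level 1), Grace (id 8, level 1).
Iteration 2: rows with boss_id in {7,8} -> Heidi (id 9, level 2), Eve (id 11, level 2), Judy (id 12, level 2).
Iteration 3: rows with boss_id in {9,11,12} -> Yara (id 14, level 3).
Iteration 4: no rows with boss_id in {14}; recursion stops.
Total rows emitted: 7.

7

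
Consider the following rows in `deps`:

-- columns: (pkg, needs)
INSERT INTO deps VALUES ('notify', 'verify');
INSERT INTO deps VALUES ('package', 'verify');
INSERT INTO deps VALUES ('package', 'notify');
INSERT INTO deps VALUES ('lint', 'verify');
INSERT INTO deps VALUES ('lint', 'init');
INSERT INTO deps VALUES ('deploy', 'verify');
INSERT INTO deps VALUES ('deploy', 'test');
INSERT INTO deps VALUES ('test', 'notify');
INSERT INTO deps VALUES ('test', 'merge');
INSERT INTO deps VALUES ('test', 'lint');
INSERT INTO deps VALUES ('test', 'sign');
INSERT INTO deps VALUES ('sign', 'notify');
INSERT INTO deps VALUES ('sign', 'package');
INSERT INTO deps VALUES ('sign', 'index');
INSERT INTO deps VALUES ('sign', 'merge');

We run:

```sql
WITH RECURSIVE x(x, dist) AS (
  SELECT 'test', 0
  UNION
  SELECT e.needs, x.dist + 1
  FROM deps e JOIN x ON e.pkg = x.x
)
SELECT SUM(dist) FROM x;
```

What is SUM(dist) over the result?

Base: (test, dist=0).
Iteration 1: edges from {test} -> (lint, dist=1), (merge, dist=1), (notify, dist=1), (sign, dist=1).
Iteration 2: edges from {lint,merge,notify,sign} -> (index, dist=2), (init, dist=2), (merge, dist=2), (notify, dist=2), (package, dist=2), (verify, dist=2). [UNION drops 1 duplicate row(s)]
Iteration 3: edges from {index,init,merge,notify,package,verify} -> (notify, dist=3), (verify, dist=3). [UNION drops 1 duplicate row(s)]
Iteration 4: edges from {notify,verify} -> (verify, dist=4).
Iteration 5: no outgoing edges from {verify}; recursion stops.
SUM(dist) = 0 + 1 + 1 + 1 + 1 + 2 + 2 + 2 + 2 + 2 + 2 + 3 + 3 + 4 = 26.

26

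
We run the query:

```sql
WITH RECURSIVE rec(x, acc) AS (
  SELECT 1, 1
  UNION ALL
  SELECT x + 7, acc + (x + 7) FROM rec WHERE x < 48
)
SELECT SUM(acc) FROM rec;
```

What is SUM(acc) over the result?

624

Base: x=1, acc=1.
Iteration 1: 1 < 48 holds -> x = 1 + 7 = 8, acc = 1 + 8 = 9.
Iteration 2: 8 < 48 holds -> x = 8 + 7 = 15, acc = 9 + 15 = 24.
Iteration 3: 15 < 48 holds -> x = 15 + 7 = 22, acc = 24 + 22 = 46.
Iteration 4: 22 < 48 holds -> x = 22 + 7 = 29, acc = 46 + 29 = 75.
Iteration 5: 29 < 48 holds -> x = 29 + 7 = 36, acc = 75 + 36 = 111.
Iteration 6: 36 < 48 holds -> x = 36 + 7 = 43, acc = 111 + 43 = 154.
Iteration 7: 43 < 48 holds -> x = 43 + 7 = 50, acc = 154 + 50 = 204.
Iteration 8: 50 < 48 fails; recursion stops.
SUM(acc) = 1 + 9 + 24 + 46 + 75 + 111 + 154 + 204 = 624.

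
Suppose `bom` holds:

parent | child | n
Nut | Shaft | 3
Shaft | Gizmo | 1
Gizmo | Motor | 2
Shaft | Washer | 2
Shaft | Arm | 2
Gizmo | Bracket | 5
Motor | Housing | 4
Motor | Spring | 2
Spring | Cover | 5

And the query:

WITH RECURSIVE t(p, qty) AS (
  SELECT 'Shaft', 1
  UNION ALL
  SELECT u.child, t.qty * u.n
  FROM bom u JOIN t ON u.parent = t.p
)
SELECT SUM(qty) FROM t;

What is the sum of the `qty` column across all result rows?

Base: (Shaft, qty=1).
Iteration 1: components of {Shaft} -> Arm = 1*2 = 2, Gizmo = 1*1 = 1, Washer = 1*2 = 2.
Iteration 2: components of {Arm,Gizmo,Washer} -> Bracket = 1*5 = 5, Motor = 1*2 = 2.
Iteration 3: components of {Bracket,Motor} -> Housing = 2*4 = 8, Spring = 2*2 = 4.
Iteration 4: components of {Housing,Spring} -> Cover = 4*5 = 20.
Iteration 5: no further components; recursion stops.
SUM(qty) = 1 + 1 + 2 + 2 + 2 + 5 + 8 + 4 + 20 = 45.

45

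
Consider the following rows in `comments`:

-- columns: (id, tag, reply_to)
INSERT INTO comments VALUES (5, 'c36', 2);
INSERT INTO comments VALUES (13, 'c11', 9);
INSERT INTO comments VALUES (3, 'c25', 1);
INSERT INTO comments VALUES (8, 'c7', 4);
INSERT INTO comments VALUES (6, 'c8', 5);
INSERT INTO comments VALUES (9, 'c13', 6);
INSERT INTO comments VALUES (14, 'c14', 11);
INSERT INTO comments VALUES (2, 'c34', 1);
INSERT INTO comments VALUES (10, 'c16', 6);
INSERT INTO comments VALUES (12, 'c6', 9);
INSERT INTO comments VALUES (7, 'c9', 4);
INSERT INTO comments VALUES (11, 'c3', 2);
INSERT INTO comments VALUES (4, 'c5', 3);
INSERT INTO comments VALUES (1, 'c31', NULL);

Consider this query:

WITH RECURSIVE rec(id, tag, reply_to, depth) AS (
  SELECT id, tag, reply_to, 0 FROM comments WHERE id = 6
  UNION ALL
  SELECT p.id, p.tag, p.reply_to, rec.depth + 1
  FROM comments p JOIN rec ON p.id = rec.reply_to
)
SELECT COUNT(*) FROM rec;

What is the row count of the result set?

4

Base: id=6 (c8), reply_to=5, depth 0.
Iteration 1: join on id=5 -> c36 (id 5, reply_to=2, depth 1).
Iteration 2: join on id=2 -> c34 (id 2, reply_to=1, depth 2).
Iteration 3: join on id=1 -> c31 (id 1, reply_to=NULL, depth 3).
Iteration 4: reply_to is NULL; no match; recursion stops.
Total rows emitted: 4.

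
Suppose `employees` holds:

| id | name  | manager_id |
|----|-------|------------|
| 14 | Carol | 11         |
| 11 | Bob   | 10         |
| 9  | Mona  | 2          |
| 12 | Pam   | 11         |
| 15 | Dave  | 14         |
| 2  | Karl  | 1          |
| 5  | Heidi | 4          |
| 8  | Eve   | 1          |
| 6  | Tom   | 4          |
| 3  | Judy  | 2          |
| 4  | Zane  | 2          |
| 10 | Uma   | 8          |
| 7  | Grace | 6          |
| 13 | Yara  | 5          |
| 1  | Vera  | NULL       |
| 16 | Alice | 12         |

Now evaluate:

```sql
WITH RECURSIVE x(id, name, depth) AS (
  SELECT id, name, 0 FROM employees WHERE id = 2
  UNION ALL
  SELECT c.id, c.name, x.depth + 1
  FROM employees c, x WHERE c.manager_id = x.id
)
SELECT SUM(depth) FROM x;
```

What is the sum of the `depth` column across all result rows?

13

Base: id=2 (Karl) at depth 0.
Iteration 1: rows with manager_id in {2} -> Judy (id 3, depth 1), Zane (id 4, depth 1), Mona (id 9, depth 1).
Iteration 2: rows with manager_id in {3,4,9} -> Heidi (id 5, depth 2), Tom (id 6, depth 2).
Iteration 3: rows with manager_id in {5,6} -> Grace (id 7, depth 3), Yara (id 13, depth 3).
Iteration 4: no rows with manager_id in {7,13}; recursion stops.
SUM(depth) = 0 + 1 + 1 + 1 + 2 + 2 + 3 + 3 = 13.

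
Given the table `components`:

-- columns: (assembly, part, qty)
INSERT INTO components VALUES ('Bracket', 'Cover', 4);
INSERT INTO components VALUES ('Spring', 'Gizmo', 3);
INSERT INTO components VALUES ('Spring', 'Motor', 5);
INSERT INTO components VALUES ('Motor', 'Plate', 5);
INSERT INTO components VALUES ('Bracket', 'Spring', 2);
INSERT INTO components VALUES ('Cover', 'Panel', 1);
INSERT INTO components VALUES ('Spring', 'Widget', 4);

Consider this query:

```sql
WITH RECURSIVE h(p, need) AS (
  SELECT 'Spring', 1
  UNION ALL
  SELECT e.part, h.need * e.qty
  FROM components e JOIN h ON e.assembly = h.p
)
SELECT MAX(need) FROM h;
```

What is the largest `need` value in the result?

Base: (Spring, need=1).
Iteration 1: components of {Spring} -> Gizmo = 1*3 = 3, Motor = 1*5 = 5, Widget = 1*4 = 4.
Iteration 2: components of {Gizmo,Motor,Widget} -> Plate = 5*5 = 25.
Iteration 3: no further components; recursion stops.
need values: 1, 5, 3, 4, 25; the maximum is 25.

25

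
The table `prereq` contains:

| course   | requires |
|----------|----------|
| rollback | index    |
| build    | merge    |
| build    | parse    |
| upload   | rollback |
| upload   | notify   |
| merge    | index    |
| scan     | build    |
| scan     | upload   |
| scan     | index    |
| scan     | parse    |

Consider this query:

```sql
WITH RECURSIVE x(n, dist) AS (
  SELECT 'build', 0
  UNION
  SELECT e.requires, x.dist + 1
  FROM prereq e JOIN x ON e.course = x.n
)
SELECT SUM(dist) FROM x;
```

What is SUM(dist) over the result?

4

Base: (build, dist=0).
Iteration 1: edges from {build} -> (merge, dist=1), (parse, dist=1).
Iteration 2: edges from {merge,parse} -> (index, dist=2).
Iteration 3: no outgoing edges from {index}; recursion stops.
SUM(dist) = 0 + 1 + 1 + 2 = 4.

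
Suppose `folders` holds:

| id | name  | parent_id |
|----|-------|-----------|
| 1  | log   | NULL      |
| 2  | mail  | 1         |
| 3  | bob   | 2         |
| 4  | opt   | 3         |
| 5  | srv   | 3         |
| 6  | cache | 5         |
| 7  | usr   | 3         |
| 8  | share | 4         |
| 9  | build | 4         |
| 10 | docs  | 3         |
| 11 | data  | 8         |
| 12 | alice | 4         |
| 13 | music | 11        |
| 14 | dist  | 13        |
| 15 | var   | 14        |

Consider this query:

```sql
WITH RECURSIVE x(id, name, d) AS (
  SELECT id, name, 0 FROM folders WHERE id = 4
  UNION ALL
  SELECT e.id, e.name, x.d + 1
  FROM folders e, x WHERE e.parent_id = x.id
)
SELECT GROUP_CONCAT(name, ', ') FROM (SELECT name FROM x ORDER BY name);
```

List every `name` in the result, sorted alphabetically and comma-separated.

Base: id=4 (opt) at d 0.
Iteration 1: rows with parent_id in {4} -> share (id 8, d 1), build (id 9, d 1), alice (id 12, d 1).
Iteration 2: rows with parent_id in {8,9,12} -> data (id 11, d 2).
Iteration 3: rows with parent_id in {11} -> music (id 13, d 3).
Iteration 4: rows with parent_id in {13} -> dist (id 14, d 4).
Iteration 5: rows with parent_id in {14} -> var (id 15, d 5).
Iteration 6: no rows with parent_id in {15}; recursion stops.

alice, build, data, dist, music, opt, share, var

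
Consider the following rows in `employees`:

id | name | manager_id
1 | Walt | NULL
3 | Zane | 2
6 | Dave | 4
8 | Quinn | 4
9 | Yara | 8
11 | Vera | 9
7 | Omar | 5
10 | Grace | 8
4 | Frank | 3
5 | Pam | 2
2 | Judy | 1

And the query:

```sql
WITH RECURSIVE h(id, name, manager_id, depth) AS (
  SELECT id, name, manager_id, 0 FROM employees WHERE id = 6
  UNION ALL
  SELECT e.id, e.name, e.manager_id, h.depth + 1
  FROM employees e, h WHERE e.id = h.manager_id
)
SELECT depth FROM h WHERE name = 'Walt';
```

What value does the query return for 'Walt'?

Base: id=6 (Dave), manager_id=4, depth 0.
Iteration 1: join on id=4 -> Frank (id 4, manager_id=3, depth 1).
Iteration 2: join on id=3 -> Zane (id 3, manager_id=2, depth 2).
Iteration 3: join on id=2 -> Judy (id 2, manager_id=1, depth 3).
Iteration 4: join on id=1 -> Walt (id 1, manager_id=NULL, depth 4).
Iteration 5: manager_id is NULL; no match; recursion stops.

4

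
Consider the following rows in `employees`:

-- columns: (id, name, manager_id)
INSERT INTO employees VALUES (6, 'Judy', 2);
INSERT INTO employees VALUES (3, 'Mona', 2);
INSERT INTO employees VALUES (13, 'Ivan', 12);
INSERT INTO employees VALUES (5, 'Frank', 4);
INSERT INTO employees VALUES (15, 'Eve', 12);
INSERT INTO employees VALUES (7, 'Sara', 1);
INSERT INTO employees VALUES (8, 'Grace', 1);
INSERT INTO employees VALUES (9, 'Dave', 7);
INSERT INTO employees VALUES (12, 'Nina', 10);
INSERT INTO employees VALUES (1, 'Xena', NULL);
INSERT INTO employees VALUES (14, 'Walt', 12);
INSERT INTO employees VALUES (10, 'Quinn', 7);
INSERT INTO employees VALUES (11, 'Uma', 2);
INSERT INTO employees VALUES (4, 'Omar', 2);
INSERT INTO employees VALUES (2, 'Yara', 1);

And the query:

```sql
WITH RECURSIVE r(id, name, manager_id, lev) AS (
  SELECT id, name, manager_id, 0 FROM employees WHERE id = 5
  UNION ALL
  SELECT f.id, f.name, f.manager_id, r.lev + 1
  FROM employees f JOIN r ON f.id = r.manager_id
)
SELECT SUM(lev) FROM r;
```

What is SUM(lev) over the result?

Base: id=5 (Frank), manager_id=4, lev 0.
Iteration 1: join on id=4 -> Omar (id 4, manager_id=2, lev 1).
Iteration 2: join on id=2 -> Yara (id 2, manager_id=1, lev 2).
Iteration 3: join on id=1 -> Xena (id 1, manager_id=NULL, lev 3).
Iteration 4: manager_id is NULL; no match; recursion stops.
SUM(lev) = 0 + 1 + 2 + 3 = 6.

6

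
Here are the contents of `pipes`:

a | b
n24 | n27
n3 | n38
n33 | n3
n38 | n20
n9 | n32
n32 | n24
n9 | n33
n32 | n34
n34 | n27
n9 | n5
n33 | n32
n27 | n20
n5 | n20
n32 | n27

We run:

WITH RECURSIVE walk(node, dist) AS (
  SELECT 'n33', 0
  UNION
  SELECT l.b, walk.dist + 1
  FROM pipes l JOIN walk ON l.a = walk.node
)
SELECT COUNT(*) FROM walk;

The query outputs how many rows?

10

Base: (n33, dist=0).
Iteration 1: edges from {n33} -> (n3, dist=1), (n32, dist=1).
Iteration 2: edges from {n3,n32} -> (n24, dist=2), (n27, dist=2), (n34, dist=2), (n38, dist=2).
Iteration 3: edges from {n24,n27,n34,n38} -> (n20, dist=3), (n27, dist=3). [UNION drops 2 duplicate row(s)]
Iteration 4: edges from {n20,n27} -> (n20, dist=4).
Iteration 5: no outgoing edges from {n20}; recursion stops.
Total rows emitted: 10.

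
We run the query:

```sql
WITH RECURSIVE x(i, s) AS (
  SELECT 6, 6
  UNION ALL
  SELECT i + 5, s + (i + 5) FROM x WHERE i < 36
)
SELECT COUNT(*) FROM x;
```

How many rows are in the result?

7

Base: i=6, s=6.
Iteration 1: 6 < 36 holds -> i = 6 + 5 = 11, s = 6 + 11 = 17.
Iteration 2: 11 < 36 holds -> i = 11 + 5 = 16, s = 17 + 16 = 33.
Iteration 3: 16 < 36 holds -> i = 16 + 5 = 21, s = 33 + 21 = 54.
Iteration 4: 21 < 36 holds -> i = 21 + 5 = 26, s = 54 + 26 = 80.
Iteration 5: 26 < 36 holds -> i = 26 + 5 = 31, s = 80 + 31 = 111.
Iteration 6: 31 < 36 holds -> i = 31 + 5 = 36, s = 111 + 36 = 147.
Iteration 7: 36 < 36 fails; recursion stops.
Total rows emitted: 7.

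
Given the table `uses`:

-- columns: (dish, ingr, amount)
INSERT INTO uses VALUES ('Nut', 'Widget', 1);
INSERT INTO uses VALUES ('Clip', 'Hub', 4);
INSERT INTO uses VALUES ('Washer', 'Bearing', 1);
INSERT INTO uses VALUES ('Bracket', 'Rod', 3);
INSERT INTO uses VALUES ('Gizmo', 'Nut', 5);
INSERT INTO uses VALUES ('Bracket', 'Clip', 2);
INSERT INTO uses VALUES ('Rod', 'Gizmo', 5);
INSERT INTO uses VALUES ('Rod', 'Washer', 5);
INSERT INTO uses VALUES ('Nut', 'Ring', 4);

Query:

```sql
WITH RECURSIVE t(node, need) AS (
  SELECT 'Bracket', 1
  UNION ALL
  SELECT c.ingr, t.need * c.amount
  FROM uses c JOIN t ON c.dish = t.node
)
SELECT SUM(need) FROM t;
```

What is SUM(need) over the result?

Base: (Bracket, need=1).
Iteration 1: components of {Bracket} -> Clip = 1*2 = 2, Rod = 1*3 = 3.
Iteration 2: components of {Clip,Rod} -> Gizmo = 3*5 = 15, Hub = 2*4 = 8, Washer = 3*5 = 15.
Iteration 3: components of {Gizmo,Hub,Washer} -> Bearing = 15*1 = 15, Nut = 15*5 = 75.
Iteration 4: components of {Bearing,Nut} -> Ring = 75*4 = 300, Widget = 75*1 = 75.
Iteration 5: no further components; recursion stops.
SUM(need) = 1 + 3 + 2 + 15 + 15 + 8 + 15 + 75 + 300 + 75 = 509.

509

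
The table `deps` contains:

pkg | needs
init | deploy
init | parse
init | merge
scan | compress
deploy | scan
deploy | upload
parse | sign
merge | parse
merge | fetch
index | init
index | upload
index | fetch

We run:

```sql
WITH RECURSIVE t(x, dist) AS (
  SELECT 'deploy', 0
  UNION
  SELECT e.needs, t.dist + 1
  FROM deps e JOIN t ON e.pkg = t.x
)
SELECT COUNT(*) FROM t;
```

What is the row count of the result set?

Base: (deploy, dist=0).
Iteration 1: edges from {deploy} -> (scan, dist=1), (upload, dist=1).
Iteration 2: edges from {scan,upload} -> (compress, dist=2).
Iteration 3: no outgoing edges from {compress}; recursion stops.
Total rows emitted: 4.

4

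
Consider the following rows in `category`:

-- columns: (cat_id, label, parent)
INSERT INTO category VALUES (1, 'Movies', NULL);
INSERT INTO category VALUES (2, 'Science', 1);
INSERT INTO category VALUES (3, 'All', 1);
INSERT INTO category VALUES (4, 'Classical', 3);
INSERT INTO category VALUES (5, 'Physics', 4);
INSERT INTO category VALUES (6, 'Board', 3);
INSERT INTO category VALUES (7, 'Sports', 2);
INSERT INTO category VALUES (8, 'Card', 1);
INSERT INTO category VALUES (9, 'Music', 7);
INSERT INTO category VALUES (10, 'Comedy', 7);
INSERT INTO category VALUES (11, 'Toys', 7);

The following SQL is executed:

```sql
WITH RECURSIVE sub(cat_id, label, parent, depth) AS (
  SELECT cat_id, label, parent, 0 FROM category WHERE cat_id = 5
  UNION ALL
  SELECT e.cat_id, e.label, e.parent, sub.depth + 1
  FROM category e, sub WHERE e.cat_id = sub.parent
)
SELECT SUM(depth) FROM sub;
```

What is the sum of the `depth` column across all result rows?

6

Base: cat_id=5 (Physics), parent=4, depth 0.
Iteration 1: join on cat_id=4 -> Classical (id 4, parent=3, depth 1).
Iteration 2: join on cat_id=3 -> All (id 3, parent=1, depth 2).
Iteration 3: join on cat_id=1 -> Movies (id 1, parent=NULL, depth 3).
Iteration 4: parent is NULL; no match; recursion stops.
SUM(depth) = 0 + 1 + 2 + 3 = 6.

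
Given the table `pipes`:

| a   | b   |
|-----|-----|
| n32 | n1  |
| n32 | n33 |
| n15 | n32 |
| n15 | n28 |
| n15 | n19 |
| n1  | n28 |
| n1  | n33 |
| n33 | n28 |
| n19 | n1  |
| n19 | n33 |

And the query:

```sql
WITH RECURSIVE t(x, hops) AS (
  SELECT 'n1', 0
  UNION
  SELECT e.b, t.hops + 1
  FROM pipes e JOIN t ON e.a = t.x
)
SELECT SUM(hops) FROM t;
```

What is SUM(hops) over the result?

4

Base: (n1, hops=0).
Iteration 1: edges from {n1} -> (n28, hops=1), (n33, hops=1).
Iteration 2: edges from {n28,n33} -> (n28, hops=2).
Iteration 3: no outgoing edges from {n28}; recursion stops.
SUM(hops) = 0 + 1 + 1 + 2 = 4.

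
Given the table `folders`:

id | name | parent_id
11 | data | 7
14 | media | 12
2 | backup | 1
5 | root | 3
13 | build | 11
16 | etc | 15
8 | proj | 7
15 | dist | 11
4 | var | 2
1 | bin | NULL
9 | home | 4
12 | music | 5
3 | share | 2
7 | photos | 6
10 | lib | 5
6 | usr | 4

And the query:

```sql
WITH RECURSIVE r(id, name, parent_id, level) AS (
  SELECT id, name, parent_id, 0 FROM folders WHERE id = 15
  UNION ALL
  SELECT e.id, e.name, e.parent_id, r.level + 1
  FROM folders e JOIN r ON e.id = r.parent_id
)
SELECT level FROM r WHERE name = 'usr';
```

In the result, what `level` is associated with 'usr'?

Base: id=15 (dist), parent_id=11, level 0.
Iteration 1: join on id=11 -> data (id 11, parent_id=7, level 1).
Iteration 2: join on id=7 -> photos (id 7, parent_id=6, level 2).
Iteration 3: join on id=6 -> usr (id 6, parent_id=4, level 3).
Iteration 4: join on id=4 -> var (id 4, parent_id=2, level 4).
Iteration 5: join on id=2 -> backup (id 2, parent_id=1, level 5).
Iteration 6: join on id=1 -> bin (id 1, parent_id=NULL, level 6).
Iteration 7: parent_id is NULL; no match; recursion stops.

3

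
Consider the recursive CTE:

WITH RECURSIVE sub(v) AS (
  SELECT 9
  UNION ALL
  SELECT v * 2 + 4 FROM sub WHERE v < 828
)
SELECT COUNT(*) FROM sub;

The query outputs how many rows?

7

Base: v=9.
Iteration 1: 9 < 828 holds -> v = 9 * 2 + 4 = 22.
Iteration 2: 22 < 828 holds -> v = 22 * 2 + 4 = 48.
Iteration 3: 48 < 828 holds -> v = 48 * 2 + 4 = 100.
Iteration 4: 100 < 828 holds -> v = 100 * 2 + 4 = 204.
Iteration 5: 204 < 828 holds -> v = 204 * 2 + 4 = 412.
Iteration 6: 412 < 828 holds -> v = 412 * 2 + 4 = 828.
Iteration 7: 828 < 828 fails; recursion stops.
Total rows emitted: 7.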